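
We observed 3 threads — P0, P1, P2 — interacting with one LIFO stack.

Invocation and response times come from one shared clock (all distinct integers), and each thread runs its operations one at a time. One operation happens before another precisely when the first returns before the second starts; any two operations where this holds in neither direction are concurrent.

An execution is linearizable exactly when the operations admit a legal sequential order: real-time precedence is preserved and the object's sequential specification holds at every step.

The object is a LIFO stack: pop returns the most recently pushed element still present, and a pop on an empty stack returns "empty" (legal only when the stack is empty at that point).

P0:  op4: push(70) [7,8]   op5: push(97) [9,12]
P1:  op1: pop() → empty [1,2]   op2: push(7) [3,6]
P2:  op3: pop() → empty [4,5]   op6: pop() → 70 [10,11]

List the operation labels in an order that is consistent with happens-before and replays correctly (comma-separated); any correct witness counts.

op1, op3, op2, op4, op6, op5

after step 1 (op1 pop() → empty): stack <>
after step 2 (op3 pop() → empty): stack <>
after step 3 (op2 push(7)): stack <7>
after step 4 (op4 push(70)): stack <7,70>
after step 5 (op6 pop() → 70): stack <7>
after step 6 (op5 push(97)): stack <7,97>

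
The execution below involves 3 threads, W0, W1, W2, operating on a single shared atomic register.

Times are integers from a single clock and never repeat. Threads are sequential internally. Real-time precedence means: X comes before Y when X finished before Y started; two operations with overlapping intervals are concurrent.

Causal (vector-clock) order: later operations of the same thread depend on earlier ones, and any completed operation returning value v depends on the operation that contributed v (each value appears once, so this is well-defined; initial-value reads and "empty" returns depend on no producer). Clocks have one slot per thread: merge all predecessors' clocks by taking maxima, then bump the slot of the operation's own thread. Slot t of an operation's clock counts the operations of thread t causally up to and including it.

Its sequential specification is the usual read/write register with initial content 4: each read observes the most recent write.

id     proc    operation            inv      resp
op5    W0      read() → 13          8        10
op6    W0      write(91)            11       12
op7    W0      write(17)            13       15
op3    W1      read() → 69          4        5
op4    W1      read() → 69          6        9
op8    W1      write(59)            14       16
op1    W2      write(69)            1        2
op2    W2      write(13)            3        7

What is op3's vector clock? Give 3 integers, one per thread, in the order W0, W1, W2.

invoked at 1, op1 has no predecessors; its own W2 bump gives (0, 0, 1)
op2 (invocation 3): componentwise max over VC(op1)=(0, 0, 1), +1 at W2, giving (0, 0, 2)
op3 (invocation 4): componentwise max over VC(op1)=(0, 0, 1), +1 at W1, giving (0, 1, 1)
op4 (invocation 6): componentwise max over VC(op1)=(0, 0, 1), VC(op3)=(0, 1, 1), +1 at W1, giving (0, 2, 1)
op5 (invocation 8): componentwise max over VC(op2)=(0, 0, 2), +1 at W0, giving (1, 0, 2)
op8 (invocation 14): componentwise max over VC(op4)=(0, 2, 1), +1 at W1, giving (0, 3, 1)
op6 (invocation 11): componentwise max over VC(op5)=(1, 0, 2), +1 at W0, giving (2, 0, 2)
op7 (invocation 13): componentwise max over VC(op6)=(2, 0, 2), +1 at W0, giving (3, 0, 2)
target: VC(op3) = (0, 1, 1)

(0, 1, 1)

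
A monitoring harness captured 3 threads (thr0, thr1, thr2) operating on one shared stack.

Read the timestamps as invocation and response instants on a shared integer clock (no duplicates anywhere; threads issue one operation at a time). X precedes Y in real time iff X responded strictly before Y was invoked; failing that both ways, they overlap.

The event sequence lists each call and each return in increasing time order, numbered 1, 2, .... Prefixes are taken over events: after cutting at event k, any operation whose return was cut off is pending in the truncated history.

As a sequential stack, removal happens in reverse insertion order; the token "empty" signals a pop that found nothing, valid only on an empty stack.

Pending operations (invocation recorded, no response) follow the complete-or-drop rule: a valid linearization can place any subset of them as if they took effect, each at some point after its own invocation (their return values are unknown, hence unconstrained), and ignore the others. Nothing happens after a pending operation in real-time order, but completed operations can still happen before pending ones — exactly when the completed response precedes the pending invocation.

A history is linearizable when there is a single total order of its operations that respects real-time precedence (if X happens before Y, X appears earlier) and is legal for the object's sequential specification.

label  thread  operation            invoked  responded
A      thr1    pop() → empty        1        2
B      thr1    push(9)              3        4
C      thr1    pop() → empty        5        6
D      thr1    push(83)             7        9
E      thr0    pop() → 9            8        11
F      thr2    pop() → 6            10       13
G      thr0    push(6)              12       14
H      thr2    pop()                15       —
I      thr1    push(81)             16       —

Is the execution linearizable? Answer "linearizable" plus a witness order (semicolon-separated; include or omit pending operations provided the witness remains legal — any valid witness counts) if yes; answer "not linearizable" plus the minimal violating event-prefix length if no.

not linearizable — minimal violating prefix: 6 events

through event 5 a valid linearization exists; event 6 (C responding at time 6) ends that
the sole real-time-consistent order of 3 completed operations fails the stack replay
e.g. A, B, C: illegal at step 3, since C pop() → empty cannot apply there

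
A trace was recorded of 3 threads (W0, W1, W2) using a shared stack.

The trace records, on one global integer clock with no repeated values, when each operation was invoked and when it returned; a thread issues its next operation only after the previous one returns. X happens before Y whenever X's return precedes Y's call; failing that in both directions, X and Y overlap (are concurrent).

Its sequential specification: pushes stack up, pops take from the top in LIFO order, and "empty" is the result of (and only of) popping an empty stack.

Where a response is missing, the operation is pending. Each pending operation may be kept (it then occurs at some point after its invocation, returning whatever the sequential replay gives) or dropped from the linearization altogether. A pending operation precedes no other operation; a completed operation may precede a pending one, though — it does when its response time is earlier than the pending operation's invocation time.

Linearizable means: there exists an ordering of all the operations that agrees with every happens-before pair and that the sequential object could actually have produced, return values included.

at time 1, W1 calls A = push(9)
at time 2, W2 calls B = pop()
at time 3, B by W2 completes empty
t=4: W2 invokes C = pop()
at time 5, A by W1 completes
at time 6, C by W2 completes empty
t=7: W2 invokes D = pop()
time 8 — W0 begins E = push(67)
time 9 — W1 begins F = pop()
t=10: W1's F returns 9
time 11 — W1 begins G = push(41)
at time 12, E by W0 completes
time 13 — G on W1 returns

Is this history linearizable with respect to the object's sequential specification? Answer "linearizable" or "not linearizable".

one valid linearization: B, C, A, E, D, F, G
1. B pop() → empty, leaving stack <>
2. C pop() → empty, leaving stack <>
3. A push(9), leaving stack <9>
4. E push(67), leaving stack <9,67>
5. D pop() (pending, included), leaving stack <9>
6. F pop() → 9, leaving stack <>
7. G push(41), leaving stack <41>

linearizable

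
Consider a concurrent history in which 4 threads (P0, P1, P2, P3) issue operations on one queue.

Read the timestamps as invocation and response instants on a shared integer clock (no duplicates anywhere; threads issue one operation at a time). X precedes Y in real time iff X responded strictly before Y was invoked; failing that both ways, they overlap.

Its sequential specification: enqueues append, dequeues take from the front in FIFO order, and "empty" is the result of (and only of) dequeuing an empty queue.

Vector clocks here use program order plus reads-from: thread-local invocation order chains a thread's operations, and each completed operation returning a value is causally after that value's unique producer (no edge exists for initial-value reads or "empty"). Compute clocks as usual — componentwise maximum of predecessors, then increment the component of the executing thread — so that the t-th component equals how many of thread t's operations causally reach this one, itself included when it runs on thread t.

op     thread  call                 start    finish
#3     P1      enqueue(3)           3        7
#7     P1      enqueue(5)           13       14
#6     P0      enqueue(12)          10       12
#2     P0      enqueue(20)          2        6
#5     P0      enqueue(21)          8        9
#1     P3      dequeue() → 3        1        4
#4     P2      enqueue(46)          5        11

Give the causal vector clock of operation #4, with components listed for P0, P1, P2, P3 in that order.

(0, 0, 1, 0)

no predecessors for #4 (invoked 5): P2 increments from zero → (0, 0, 1, 0)
no predecessors for #3 (invoked 3): P1 increments from zero → (0, 1, 0, 0)
no predecessors for #2 (invoked 2): P0 increments from zero → (1, 0, 0, 0)
from VC(#3)=(0, 1, 0, 0), #1 (invoked 1) maxes components and bumps P3 → (0, 1, 0, 1)
from VC(#3)=(0, 1, 0, 0), #7 (invoked 13) maxes components and bumps P1 → (0, 2, 0, 0)
from VC(#2)=(1, 0, 0, 0), #5 (invoked 8) maxes components and bumps P0 → (2, 0, 0, 0)
from VC(#5)=(2, 0, 0, 0), #6 (invoked 10) maxes components and bumps P0 → (3, 0, 0, 0)
target: VC(#4) = (0, 0, 1, 0)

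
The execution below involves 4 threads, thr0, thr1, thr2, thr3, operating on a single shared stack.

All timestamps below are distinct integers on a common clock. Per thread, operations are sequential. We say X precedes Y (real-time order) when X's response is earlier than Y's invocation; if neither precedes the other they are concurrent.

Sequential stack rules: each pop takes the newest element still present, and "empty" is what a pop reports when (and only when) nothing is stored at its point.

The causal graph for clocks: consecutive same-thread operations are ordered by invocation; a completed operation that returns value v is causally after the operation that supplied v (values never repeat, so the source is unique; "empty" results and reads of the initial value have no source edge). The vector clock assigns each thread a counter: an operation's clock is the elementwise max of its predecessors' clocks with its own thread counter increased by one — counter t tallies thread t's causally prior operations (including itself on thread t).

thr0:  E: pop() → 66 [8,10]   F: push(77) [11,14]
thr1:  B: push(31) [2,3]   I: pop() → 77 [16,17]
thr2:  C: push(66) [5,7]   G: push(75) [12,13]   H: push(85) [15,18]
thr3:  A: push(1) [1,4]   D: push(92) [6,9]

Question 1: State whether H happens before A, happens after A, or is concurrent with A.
after

H spans [15,18], A spans [1,4]
resp(A)=4 < inv(H)=15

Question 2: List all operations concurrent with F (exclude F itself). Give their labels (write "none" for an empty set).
G

F spans [11,14]: anything still running between times 11 and 14 counts as concurrent
A [1,4]: before
B [2,3]: before
C [5,7]: before
D [6,9]: before
E [8,10]: before
G [12,13]: concurrent
H [15,18]: after
I [16,17]: after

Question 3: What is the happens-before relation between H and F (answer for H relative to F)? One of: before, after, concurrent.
after

H spans [15,18], F spans [11,14]
resp(F)=14 < inv(H)=15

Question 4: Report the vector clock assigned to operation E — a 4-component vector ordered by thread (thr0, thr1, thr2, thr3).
(1, 0, 1, 0)

root op A, invoked 1: fresh clock plus thr3's own tick → (0, 0, 0, 1)
root op C, invoked 5: fresh clock plus thr2's own tick → (0, 0, 1, 0)
root op B, invoked 2: fresh clock plus thr1's own tick → (0, 1, 0, 0)
invoked at 6, D merges VC(A)=(0, 0, 0, 1) and bumps thr3's slot → (0, 0, 0, 2)
invoked at 12, G merges VC(C)=(0, 0, 1, 0) and bumps thr2's slot → (0, 0, 2, 0)
invoked at 8, E merges VC(C)=(0, 0, 1, 0) and bumps thr0's slot → (1, 0, 1, 0)
invoked at 15, H merges VC(G)=(0, 0, 2, 0) and bumps thr2's slot → (0, 0, 3, 0)
invoked at 11, F merges VC(E)=(1, 0, 1, 0) and bumps thr0's slot → (2, 0, 1, 0)
invoked at 16, I merges VC(B)=(0, 1, 0, 0), VC(F)=(2, 0, 1, 0) and bumps thr1's slot → (2, 2, 1, 0)
target: VC(E) = (1, 0, 1, 0)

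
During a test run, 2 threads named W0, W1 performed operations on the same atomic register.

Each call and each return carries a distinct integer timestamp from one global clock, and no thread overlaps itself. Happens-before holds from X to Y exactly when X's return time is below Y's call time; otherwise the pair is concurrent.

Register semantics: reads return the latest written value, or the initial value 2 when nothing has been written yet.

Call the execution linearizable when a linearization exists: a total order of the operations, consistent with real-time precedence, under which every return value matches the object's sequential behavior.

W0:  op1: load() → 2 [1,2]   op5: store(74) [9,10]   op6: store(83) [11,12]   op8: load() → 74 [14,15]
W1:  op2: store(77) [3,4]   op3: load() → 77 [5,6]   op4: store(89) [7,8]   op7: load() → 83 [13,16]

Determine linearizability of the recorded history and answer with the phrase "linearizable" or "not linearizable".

already the first 15 events (up to op8's response at time 15) admit no linearization; the first 14 still do
one real-time candidate order over the 7 completed operations — the atomic register replay rejects it
every completion of the 1 pending operation (op7) was checked; none linearizes
e.g. op1, op2, op3, op4, op5, op6, op8 (pending dropped): illegal at step 7, since op8 load() → 74 cannot apply there

not linearizable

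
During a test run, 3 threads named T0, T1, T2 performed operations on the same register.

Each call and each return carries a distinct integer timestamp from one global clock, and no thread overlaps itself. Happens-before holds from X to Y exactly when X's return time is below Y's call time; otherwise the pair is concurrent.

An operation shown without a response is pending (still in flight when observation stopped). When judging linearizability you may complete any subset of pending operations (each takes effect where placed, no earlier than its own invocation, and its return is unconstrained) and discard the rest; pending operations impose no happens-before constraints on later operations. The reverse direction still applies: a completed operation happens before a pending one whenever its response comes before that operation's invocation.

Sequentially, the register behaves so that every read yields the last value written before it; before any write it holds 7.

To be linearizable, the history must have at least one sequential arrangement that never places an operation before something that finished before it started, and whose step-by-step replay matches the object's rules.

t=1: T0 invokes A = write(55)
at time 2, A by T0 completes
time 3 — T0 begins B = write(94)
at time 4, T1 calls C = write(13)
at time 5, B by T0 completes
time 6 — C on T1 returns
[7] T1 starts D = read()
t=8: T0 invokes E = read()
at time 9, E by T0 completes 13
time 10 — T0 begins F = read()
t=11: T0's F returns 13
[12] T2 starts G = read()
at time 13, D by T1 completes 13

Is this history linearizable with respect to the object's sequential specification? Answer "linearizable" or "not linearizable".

linearizable

witness order: A, B, C, D, E, F
after step 1 (A write(55)): value 55
after step 2 (B write(94)): value 94
after step 3 (C write(13)): value 13
after step 4 (D read() → 13): value 13
after step 5 (E read() → 13): value 13
after step 6 (F read() → 13): value 13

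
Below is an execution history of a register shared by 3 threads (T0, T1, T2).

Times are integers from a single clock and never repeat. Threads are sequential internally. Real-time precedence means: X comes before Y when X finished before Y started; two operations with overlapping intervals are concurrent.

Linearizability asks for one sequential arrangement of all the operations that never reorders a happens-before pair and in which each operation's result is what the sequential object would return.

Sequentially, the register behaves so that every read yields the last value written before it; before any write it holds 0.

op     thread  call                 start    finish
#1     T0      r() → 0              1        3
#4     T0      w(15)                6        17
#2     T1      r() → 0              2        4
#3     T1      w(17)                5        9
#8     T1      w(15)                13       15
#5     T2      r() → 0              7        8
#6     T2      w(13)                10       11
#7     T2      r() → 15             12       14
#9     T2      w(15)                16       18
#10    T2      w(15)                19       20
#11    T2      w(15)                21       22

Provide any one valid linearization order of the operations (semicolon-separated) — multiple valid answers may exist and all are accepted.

step 1: #1 r() → 0 — value 0
step 2: #2 r() → 0 — value 0
step 3: #5 r() → 0 — value 0
step 4: #3 w(17) — value 17
step 5: #4 w(15) — value 15
step 6: #6 w(13) — value 13
step 7: #8 w(15) — value 15
step 8: #7 r() → 15 — value 15
step 9: #9 w(15) — value 15
step 10: #10 w(15) — value 15
step 11: #11 w(15) — value 15

#1; #2; #5; #3; #4; #6; #8; #7; #9; #10; #11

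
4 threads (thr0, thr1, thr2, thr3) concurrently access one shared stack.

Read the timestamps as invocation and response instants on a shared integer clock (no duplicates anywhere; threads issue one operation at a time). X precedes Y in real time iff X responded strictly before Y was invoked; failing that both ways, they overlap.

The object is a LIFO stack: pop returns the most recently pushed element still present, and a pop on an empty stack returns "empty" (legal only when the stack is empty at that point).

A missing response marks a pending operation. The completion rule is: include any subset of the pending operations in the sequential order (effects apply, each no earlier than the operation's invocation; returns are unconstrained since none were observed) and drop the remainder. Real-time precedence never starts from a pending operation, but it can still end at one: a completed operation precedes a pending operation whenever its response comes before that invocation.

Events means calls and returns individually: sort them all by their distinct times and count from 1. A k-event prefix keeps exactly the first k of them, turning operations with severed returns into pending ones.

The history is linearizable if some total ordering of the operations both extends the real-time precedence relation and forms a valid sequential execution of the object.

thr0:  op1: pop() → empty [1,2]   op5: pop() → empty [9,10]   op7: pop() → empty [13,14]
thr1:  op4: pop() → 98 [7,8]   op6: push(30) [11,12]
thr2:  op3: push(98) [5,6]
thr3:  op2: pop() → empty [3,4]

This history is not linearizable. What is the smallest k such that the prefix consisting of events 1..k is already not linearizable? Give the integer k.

14

events 1..13 are linearizable; a witness order is op1, op2, op3, op4, op5, op6:
1. op1 pop() → empty, leaving stack <>
2. op2 pop() → empty, leaving stack <>
3. op3 push(98), leaving stack <98>
4. op4 pop() → 98, leaving stack <>
5. op5 pop() → empty, leaving stack <>
6. op6 push(30), leaving stack <30>
at event 14 (op7's time-14 response) nothing linearizes any more
for example op1, op2, op3, op4, op5, op6, op7 fails at step 7: op7 pop() → empty is not legal there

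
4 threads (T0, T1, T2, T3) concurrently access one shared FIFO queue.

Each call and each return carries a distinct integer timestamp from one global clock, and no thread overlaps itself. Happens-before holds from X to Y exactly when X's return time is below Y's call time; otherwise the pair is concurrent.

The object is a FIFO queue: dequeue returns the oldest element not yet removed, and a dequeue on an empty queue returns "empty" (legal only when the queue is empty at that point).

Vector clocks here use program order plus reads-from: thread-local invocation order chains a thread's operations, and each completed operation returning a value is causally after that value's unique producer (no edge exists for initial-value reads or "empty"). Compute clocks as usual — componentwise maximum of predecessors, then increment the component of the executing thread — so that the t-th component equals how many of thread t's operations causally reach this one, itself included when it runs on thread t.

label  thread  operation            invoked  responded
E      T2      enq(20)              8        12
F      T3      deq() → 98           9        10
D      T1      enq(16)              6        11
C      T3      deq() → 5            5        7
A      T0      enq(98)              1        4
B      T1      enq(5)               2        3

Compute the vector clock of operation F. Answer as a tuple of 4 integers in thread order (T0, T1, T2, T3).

VC(E, invoked at 8): no causal predecessors; +1 on T2 → (0, 0, 1, 0)
VC(B, invoked at 2): no causal predecessors; +1 on T1 → (0, 1, 0, 0)
VC(A, invoked at 1): no causal predecessors; +1 on T0 → (1, 0, 0, 0)
merge at C (invoked 5): VC(B)=(0, 1, 0, 0), own-thread bump on T3 → (0, 1, 0, 1)
merge at D (invoked 6): VC(B)=(0, 1, 0, 0), own-thread bump on T1 → (0, 2, 0, 0)
merge at F (invoked 9): VC(A)=(1, 0, 0, 0), VC(C)=(0, 1, 0, 1), own-thread bump on T3 → (1, 1, 0, 2)
target: VC(F) = (1, 1, 0, 2)

(1, 1, 0, 2)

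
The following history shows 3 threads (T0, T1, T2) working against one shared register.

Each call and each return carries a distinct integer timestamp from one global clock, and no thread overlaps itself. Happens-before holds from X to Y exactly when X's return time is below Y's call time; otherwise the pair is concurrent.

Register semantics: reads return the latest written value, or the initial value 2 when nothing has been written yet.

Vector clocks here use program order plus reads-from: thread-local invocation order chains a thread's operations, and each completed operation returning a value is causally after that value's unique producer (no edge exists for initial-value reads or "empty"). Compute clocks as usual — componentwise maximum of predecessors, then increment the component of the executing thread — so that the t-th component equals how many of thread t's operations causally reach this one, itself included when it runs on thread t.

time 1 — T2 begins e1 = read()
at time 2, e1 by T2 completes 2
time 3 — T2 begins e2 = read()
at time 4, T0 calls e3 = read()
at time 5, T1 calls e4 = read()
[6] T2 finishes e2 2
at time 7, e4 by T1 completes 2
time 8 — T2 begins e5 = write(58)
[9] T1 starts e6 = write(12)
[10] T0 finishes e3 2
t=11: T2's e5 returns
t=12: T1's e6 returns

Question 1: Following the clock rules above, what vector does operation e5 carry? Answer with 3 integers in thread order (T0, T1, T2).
e1, invoked 1, has no incoming edges; only T2's bump applies → (0, 0, 1)
e4, invoked 5, has no incoming edges; only T1's bump applies → (0, 1, 0)
e3, invoked 4, has no incoming edges; only T0's bump applies → (1, 0, 0)
e2, invoked 3, takes VC(e1)=(0, 0, 1) under max, adds 1 for T2 → (0, 0, 2)
e6, invoked 9, takes VC(e4)=(0, 1, 0) under max, adds 1 for T1 → (0, 2, 0)
e5, invoked 8, takes VC(e2)=(0, 0, 2) under max, adds 1 for T2 → (0, 0, 3)
target: VC(e5) = (0, 0, 3)

(0, 0, 3)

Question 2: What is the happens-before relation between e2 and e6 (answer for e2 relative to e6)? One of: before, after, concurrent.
e2 spans [3,6], e6 spans [9,12]
resp(e2)=6 < inv(e6)=9

before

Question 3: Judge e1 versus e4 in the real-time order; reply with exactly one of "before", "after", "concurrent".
e1 spans [1,2], e4 spans [5,7]
resp(e1)=2 < inv(e4)=5

before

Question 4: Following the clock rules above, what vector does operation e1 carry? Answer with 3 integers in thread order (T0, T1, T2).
VC(e1, invoked at 1): no causal predecessors; +1 on T2 → (0, 0, 1)
VC(e4, invoked at 5): no causal predecessors; +1 on T1 → (0, 1, 0)
VC(e3, invoked at 4): no causal predecessors; +1 on T0 → (1, 0, 0)
from VC(e1)=(0, 0, 1), e2 (invoked 3) maxes components and bumps T2 → (0, 0, 2)
from VC(e4)=(0, 1, 0), e6 (invoked 9) maxes components and bumps T1 → (0, 2, 0)
from VC(e2)=(0, 0, 2), e5 (invoked 8) maxes components and bumps T2 → (0, 0, 3)
target: VC(e1) = (0, 0, 1)

(0, 0, 1)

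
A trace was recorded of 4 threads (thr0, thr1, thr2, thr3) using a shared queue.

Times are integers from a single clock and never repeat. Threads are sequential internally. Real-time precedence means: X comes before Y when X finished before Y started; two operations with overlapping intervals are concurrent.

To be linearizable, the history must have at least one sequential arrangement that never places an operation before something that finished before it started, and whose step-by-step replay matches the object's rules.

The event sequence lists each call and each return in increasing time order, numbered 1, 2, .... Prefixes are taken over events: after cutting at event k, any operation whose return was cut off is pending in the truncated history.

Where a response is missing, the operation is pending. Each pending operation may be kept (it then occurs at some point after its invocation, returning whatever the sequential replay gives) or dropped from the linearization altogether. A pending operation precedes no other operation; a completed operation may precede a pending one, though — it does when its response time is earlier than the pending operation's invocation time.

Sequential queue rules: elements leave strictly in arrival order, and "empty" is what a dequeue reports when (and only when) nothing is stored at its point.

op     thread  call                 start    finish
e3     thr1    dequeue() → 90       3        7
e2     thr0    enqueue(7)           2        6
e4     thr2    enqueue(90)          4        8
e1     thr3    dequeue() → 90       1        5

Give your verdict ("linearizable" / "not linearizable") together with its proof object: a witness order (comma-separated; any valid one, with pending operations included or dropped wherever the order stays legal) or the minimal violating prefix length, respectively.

cut after 6 events: linearizable; cut after 7 events (e3 responds, time 7): not linearizable
checked exhaustively: 6 real-time-consistent orders of 3 completed operations, zero legal queue replays
no escape via the 1 pending operation (e4): every completion choice fails
take e1, e2, e3 (pending dropped): step 1 already fails, because e1 dequeue() → 90 cannot occur there
take e1, e3, e2 (pending dropped): step 1 already fails, because e1 dequeue() → 90 cannot occur there

not linearizable — minimal violating prefix: 7 events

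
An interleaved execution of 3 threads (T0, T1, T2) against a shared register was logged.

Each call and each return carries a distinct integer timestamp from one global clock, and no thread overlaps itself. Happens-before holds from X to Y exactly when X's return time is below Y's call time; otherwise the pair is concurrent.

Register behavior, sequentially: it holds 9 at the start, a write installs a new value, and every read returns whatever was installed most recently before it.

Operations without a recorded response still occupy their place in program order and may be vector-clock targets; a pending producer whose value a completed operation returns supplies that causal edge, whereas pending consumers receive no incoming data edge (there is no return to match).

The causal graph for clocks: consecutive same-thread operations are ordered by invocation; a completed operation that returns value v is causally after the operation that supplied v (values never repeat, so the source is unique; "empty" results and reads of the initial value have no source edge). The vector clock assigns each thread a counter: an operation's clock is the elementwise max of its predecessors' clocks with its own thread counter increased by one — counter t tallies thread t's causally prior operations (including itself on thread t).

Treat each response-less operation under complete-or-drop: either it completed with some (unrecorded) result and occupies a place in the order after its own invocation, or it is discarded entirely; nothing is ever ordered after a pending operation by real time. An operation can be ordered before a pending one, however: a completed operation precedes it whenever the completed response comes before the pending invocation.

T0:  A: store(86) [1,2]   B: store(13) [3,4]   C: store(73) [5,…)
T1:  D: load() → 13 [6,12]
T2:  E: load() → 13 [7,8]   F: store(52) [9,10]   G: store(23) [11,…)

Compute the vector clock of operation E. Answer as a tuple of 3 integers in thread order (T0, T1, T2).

(2, 0, 1)

invoked at 1, A has no predecessors; its own T0 bump gives (1, 0, 0)
invoked at 3, B merges VC(A)=(1, 0, 0) and bumps T0's slot → (2, 0, 0)
invoked at 7, E merges VC(B)=(2, 0, 0) and bumps T2's slot → (2, 0, 1)
invoked at 6, D merges VC(B)=(2, 0, 0) and bumps T1's slot → (2, 1, 0)
invoked at 5, C merges VC(B)=(2, 0, 0) and bumps T0's slot → (3, 0, 0)
invoked at 9, F merges VC(E)=(2, 0, 1) and bumps T2's slot → (2, 0, 2)
invoked at 11, G merges VC(F)=(2, 0, 2) and bumps T2's slot → (2, 0, 3)
target: VC(E) = (2, 0, 1)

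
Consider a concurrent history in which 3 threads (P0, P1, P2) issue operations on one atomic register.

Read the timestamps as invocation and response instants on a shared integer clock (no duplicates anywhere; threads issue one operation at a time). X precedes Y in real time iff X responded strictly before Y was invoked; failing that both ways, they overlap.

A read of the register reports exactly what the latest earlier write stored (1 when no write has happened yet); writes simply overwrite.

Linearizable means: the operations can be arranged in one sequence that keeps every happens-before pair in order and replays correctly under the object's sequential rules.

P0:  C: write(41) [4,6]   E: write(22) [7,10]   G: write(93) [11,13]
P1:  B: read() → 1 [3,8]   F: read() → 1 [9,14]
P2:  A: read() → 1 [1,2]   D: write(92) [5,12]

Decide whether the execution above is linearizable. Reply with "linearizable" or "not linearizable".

not linearizable

cut after 13 events: linearizable; cut after 14 events (F responds, time 14): not linearizable
all 48 real-time-respecting orders fail — 7 completed atomic register operations, no legal replay
take A, B, C, D, E, F, G: step 6 already fails, because F read() → 1 cannot occur there
take A, B, C, D, E, G, F: step 7 already fails, because F read() → 1 cannot occur there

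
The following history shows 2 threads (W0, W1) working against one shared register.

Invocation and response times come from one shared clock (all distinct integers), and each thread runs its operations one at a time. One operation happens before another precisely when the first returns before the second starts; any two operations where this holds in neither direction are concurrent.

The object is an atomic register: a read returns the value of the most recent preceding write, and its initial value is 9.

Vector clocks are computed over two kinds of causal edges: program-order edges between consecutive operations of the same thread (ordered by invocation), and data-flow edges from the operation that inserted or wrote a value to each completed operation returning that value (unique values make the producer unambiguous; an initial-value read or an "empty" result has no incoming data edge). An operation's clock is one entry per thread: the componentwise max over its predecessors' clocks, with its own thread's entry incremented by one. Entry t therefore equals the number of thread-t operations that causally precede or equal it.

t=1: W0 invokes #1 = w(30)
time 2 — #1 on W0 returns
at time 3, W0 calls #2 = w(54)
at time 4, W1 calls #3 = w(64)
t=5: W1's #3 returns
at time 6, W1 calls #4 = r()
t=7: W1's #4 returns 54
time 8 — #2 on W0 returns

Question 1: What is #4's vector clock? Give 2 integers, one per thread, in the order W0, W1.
Answer: (2, 2)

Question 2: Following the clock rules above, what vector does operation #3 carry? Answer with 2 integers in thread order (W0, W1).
Answer: (0, 1)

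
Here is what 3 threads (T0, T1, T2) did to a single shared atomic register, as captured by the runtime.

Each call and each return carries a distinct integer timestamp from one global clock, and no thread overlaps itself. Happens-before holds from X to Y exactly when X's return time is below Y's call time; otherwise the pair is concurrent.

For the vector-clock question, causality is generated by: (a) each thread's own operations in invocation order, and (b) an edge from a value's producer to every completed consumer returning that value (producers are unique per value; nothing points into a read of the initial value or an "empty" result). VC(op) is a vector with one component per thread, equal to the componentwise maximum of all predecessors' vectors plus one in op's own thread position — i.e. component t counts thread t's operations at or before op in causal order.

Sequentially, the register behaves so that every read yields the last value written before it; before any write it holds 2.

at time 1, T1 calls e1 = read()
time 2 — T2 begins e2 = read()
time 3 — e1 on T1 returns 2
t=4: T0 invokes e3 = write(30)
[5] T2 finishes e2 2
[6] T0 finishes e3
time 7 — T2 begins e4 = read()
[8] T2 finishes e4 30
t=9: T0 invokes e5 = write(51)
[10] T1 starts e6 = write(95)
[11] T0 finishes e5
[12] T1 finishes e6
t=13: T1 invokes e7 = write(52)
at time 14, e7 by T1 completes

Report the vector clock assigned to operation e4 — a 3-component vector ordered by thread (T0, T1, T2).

(1, 0, 2)

root op e2, invoked 2: fresh clock plus T2's own tick → (0, 0, 1)
root op e1, invoked 1: fresh clock plus T1's own tick → (0, 1, 0)
root op e3, invoked 4: fresh clock plus T0's own tick → (1, 0, 0)
e6, invoked 10, takes VC(e1)=(0, 1, 0) under max, adds 1 for T1 → (0, 2, 0)
e5, invoked 9, takes VC(e3)=(1, 0, 0) under max, adds 1 for T0 → (2, 0, 0)
e7, invoked 13, takes VC(e6)=(0, 2, 0) under max, adds 1 for T1 → (0, 3, 0)
e4, invoked 7, takes VC(e2)=(0, 0, 1), VC(e3)=(1, 0, 0) under max, adds 1 for T2 → (1, 0, 2)
target: VC(e4) = (1, 0, 2)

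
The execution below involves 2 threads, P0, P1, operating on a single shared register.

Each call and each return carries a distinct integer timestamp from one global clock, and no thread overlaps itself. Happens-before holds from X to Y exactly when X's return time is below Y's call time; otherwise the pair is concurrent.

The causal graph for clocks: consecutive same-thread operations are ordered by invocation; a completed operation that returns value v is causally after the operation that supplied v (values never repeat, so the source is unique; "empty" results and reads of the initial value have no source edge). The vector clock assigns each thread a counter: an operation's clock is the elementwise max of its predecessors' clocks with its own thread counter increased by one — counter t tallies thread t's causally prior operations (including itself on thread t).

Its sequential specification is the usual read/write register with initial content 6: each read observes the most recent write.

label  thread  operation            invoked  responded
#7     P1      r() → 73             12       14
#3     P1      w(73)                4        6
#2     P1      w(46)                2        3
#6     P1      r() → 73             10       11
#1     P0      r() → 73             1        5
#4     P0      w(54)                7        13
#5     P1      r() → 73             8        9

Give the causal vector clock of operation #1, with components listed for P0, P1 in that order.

(1, 2)

VC(#2, invoked at 2): no causal predecessors; +1 on P1 → (0, 1)
merge at #3 (invoked 4): VC(#2)=(0, 1), own-thread bump on P1 → (0, 2)
merge at #5 (invoked 8): VC(#3)=(0, 2), own-thread bump on P1 → (0, 3)
merge at #1 (invoked 1): VC(#3)=(0, 2), own-thread bump on P0 → (1, 2)
merge at #6 (invoked 10): VC(#3)=(0, 2), VC(#5)=(0, 3), own-thread bump on P1 → (0, 4)
merge at #4 (invoked 7): VC(#1)=(1, 2), own-thread bump on P0 → (2, 2)
merge at #7 (invoked 12): VC(#3)=(0, 2), VC(#6)=(0, 4), own-thread bump on P1 → (0, 5)
target: VC(#1) = (1, 2)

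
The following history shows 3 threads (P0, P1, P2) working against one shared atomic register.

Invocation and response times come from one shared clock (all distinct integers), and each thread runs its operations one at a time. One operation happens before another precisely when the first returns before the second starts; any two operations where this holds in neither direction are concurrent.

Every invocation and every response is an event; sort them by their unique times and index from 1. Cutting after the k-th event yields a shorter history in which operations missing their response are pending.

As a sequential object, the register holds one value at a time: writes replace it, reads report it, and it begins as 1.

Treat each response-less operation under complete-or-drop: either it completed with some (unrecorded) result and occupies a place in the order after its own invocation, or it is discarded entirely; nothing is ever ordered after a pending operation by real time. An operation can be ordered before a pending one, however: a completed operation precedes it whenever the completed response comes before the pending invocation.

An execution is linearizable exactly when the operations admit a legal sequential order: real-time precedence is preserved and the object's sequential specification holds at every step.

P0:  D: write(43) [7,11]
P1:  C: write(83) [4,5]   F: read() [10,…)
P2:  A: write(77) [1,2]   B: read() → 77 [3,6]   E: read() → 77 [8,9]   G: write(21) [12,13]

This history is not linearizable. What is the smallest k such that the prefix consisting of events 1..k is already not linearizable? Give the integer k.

one valid order for events 1..8 is A, B, C:
after step 1 (A write(77)): value 77
after step 2 (B read() → 77): value 77
after step 3 (C write(83)): value 83
adding event 9 (E responds at 9) leaves no legal real-time order
no completion choice of the 1 pending operation (D) rescues it — every subset was tried
for example A, B, C, E (pending dropped) fails at step 4: E read() → 77 is not legal there
for example A, C, B, E (pending dropped) fails at step 3: B read() → 77 is not legal there

9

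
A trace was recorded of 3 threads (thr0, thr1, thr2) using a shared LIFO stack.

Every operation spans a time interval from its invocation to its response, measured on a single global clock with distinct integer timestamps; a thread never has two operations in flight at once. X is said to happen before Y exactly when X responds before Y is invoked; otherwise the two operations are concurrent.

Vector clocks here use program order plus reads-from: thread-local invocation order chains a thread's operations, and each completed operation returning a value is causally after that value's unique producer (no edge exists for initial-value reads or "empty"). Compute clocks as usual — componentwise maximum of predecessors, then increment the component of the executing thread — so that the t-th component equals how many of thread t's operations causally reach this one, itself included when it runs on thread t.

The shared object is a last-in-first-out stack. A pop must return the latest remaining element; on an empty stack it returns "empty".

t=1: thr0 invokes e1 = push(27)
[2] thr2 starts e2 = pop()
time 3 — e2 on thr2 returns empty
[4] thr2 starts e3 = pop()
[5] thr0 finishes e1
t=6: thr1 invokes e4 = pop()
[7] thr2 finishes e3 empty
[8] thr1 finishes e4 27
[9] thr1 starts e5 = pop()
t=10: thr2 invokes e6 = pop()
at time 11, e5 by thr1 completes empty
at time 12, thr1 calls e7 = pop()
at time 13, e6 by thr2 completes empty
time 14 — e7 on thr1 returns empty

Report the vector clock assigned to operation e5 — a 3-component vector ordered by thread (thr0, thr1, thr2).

e2, invoked 2, has no incoming edges; only thr2's bump applies → (0, 0, 1)
e1, invoked 1, has no incoming edges; only thr0's bump applies → (1, 0, 0)
invoked at 4, e3 merges VC(e2)=(0, 0, 1) and bumps thr2's slot → (0, 0, 2)
invoked at 6, e4 merges VC(e1)=(1, 0, 0) and bumps thr1's slot → (1, 1, 0)
invoked at 10, e6 merges VC(e3)=(0, 0, 2) and bumps thr2's slot → (0, 0, 3)
invoked at 9, e5 merges VC(e4)=(1, 1, 0) and bumps thr1's slot → (1, 2, 0)
invoked at 12, e7 merges VC(e5)=(1, 2, 0) and bumps thr1's slot → (1, 3, 0)
target: VC(e5) = (1, 2, 0)

(1, 2, 0)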